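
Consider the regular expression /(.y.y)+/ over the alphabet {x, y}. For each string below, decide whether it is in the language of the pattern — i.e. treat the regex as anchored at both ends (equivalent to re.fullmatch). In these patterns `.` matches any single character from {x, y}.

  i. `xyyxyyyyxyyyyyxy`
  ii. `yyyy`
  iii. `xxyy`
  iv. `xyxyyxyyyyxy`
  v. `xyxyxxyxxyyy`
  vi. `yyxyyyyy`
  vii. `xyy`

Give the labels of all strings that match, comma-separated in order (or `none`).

i → no match
ii. `yyyy` → match
iii. `xxyy` → no match
iv. `xyxyyxyyyyxy` → no match
v. `xyxyxxyxxyyy` → no match
vi. `yyxyyyyy` → match
vii. `xyy` → no match

ii, vi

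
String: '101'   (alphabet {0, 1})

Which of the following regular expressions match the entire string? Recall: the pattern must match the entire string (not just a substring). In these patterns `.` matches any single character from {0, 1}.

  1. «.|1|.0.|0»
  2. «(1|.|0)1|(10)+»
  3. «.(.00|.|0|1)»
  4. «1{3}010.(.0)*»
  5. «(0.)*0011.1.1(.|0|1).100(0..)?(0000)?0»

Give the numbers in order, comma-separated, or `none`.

1 → match
2 → no match
3 → no match
4 → no match
5 → no match — must end with '0'

1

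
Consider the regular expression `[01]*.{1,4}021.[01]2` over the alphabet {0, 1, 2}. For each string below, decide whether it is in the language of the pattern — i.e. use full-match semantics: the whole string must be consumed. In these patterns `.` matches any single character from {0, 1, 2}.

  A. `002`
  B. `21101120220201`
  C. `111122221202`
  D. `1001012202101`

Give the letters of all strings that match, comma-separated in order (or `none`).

A. `002` → no match
B → no match — must end with `2`
C. `111122221202` → no match
D → no match — must end with `2`

none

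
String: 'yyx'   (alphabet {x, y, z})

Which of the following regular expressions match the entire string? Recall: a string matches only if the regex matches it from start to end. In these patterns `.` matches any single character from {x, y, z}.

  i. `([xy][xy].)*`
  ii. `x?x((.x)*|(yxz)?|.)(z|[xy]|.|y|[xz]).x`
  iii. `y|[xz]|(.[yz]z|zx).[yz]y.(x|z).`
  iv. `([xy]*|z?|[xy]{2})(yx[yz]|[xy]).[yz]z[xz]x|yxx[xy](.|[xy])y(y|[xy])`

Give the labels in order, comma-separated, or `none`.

i → match
ii → no match
iii → no match
iv → no match

i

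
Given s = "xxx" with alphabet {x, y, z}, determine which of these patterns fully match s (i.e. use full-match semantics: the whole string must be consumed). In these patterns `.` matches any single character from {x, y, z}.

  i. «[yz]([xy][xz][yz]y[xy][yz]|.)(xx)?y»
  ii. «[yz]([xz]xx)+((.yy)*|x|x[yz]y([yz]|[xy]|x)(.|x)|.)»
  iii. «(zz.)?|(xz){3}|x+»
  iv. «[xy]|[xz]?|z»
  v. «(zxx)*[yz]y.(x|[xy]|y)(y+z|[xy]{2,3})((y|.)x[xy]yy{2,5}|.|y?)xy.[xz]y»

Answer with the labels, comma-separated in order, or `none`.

i → no match — must end with "y"
ii → no match
iii → match
iv → no match
v → no match — must end with "y"

iii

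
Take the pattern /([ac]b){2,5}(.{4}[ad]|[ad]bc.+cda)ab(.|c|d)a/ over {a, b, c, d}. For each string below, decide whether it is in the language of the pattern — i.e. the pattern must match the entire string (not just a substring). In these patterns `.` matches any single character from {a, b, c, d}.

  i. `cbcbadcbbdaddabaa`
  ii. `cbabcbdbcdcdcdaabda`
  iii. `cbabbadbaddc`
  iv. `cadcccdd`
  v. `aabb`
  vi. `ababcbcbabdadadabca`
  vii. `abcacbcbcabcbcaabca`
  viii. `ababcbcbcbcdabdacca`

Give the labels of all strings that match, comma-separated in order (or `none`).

ii, vi

i → no match
ii → match
iii. `cbabbadbaddc` → no match — must end with `a`
iv. `cadcccdd` → no match — must end with `a`
v. `aabb` → no match — must end with `a`
vi → match
vii → no match
viii → no match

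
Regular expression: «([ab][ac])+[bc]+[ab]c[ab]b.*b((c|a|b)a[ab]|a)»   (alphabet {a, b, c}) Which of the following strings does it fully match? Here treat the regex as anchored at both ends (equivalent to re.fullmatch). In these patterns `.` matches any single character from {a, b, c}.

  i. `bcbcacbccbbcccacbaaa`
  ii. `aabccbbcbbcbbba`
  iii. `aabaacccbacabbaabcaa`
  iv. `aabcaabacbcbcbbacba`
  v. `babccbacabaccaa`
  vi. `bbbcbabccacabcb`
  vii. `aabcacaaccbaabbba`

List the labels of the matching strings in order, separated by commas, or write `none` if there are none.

ii, iii, iv

i → no match
ii → match
iii → match
iv → match
v → no match
vi → no match
vii → no match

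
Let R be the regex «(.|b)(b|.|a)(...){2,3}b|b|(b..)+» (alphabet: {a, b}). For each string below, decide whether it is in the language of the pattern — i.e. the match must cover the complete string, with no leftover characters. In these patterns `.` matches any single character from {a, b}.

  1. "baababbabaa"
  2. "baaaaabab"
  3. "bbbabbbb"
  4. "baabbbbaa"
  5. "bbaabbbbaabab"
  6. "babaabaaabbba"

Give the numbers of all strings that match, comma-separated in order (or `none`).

2, 4

1 → no match
2 → match
3 → no match
4 → match
5 → no match
6 → no match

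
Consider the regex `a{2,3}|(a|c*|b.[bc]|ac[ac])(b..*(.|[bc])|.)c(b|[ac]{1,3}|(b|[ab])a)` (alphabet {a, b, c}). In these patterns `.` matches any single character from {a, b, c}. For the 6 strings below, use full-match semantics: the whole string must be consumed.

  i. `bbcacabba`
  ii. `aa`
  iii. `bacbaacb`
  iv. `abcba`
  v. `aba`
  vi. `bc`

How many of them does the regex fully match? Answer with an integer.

i → no match
ii → match
iii → match
iv → match
v → no match
vi → no match
Total matched: 3

3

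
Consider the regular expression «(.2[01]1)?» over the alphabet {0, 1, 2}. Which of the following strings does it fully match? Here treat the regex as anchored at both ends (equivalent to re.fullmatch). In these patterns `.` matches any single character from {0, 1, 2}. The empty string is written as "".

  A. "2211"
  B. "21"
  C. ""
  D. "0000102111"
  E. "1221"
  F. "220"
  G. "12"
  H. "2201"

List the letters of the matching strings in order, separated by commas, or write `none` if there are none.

A, C, H

A → match
B → no match
C → match
D → no match
E → no match
F → no match
G → no match
H → match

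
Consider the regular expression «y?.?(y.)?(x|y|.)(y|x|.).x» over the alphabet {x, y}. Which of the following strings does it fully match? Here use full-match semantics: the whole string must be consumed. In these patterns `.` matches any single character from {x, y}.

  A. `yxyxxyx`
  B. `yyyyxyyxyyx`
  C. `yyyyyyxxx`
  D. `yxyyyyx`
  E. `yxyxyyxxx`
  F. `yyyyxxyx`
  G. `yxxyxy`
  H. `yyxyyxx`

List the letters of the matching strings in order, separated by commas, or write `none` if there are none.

F, H

A. `yxyxxyx` → no match
B. `yyyyxyyxyyx` → no match
C. `yyyyyyxxx` → no match
D. `yxyyyyx` → no match
E. `yxyxyyxxx` → no match
F. `yyyyxxyx` → match
G. `yxxyxy` → no match — must end with `x`
H. `yyxyyxx` → match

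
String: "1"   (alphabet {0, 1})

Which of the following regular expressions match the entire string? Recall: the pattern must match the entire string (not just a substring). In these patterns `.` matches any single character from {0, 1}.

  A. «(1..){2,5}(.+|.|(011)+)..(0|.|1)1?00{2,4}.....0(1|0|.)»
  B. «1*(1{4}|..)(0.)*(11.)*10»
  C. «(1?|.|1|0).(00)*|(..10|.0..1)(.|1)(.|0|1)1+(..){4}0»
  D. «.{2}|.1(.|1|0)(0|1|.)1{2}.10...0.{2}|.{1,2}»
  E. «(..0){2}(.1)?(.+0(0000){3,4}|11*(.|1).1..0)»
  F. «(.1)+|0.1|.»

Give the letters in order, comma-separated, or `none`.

C, D, F

A → no match
B → no match — must end with "10"
C → match
D → match
E → no match
F → match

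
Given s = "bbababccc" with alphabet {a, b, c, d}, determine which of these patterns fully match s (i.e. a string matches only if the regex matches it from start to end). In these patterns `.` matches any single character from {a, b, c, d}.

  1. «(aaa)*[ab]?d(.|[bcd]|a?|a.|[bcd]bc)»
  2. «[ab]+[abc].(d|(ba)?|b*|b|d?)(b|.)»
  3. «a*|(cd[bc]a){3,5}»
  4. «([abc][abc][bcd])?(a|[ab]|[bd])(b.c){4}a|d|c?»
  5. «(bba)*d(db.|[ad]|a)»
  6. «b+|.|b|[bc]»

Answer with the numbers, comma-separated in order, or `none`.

1 → no match
2 → match
3 → no match
4 → no match
5 → no match
6 → no match

2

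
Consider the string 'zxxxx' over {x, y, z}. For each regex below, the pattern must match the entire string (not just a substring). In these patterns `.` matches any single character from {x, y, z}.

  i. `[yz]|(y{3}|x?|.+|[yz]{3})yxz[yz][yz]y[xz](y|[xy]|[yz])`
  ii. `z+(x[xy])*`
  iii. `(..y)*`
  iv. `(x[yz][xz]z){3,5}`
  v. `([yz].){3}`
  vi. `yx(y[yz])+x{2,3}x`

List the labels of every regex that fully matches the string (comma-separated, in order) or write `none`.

i → no match
ii → match
iii → no match
iv → no match — must start with 'x'
v → no match
vi → no match — must start with 'yxy'

ii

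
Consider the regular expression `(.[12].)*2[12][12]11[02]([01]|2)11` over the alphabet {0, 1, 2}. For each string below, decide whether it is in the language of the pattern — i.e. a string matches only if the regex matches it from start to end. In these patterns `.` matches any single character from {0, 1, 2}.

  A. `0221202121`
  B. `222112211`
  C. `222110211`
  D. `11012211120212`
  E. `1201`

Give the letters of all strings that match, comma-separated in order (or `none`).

A → no match — must end with `11`
B → match
C → match
D → no match — must end with `11`
E → no match — must end with `11`

B, C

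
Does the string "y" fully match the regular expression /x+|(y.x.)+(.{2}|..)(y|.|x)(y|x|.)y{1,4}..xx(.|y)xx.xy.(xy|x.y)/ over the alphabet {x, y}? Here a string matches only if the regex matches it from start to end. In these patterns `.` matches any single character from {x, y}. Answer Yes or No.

No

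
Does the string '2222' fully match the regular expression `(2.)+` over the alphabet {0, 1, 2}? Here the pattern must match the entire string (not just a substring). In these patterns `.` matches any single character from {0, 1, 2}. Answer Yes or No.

Yes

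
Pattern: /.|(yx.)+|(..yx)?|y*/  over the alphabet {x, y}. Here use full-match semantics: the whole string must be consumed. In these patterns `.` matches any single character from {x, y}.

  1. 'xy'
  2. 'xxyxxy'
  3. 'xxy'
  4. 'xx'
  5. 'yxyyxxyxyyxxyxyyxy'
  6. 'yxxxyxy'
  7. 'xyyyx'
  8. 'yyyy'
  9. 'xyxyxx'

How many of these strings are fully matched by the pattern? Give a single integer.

2

1 → no match
2 → no match
3 → no match
4 → no match
5 → match
6 → no match
7 → no match
8 → match
9 → no match
Total matched: 2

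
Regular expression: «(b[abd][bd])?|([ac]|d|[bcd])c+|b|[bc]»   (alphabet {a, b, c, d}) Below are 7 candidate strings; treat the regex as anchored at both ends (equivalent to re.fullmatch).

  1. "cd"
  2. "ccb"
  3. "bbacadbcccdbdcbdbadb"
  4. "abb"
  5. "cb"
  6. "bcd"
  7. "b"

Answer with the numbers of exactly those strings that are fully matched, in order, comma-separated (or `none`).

7

1. "cd" → no match
2. "ccb" → no match
3 → no match
4. "abb" → no match
5. "cb" → no match
6. "bcd" → no match
7. "b" → match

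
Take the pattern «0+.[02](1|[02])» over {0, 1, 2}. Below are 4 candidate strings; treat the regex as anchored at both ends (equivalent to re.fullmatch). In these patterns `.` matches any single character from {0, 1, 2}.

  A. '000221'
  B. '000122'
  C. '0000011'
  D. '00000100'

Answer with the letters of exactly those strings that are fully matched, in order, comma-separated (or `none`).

A → match
B → match
C → no match
D → match

A, B, D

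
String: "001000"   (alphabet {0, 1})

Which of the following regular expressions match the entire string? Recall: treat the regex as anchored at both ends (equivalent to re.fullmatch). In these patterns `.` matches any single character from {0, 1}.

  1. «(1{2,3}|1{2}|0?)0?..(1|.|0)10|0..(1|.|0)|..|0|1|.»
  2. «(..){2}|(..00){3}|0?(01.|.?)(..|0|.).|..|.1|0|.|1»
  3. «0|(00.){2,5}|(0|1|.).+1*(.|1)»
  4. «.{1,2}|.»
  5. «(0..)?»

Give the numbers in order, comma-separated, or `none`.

1 → no match
2 → match
3 → match
4 → no match
5 → no match

2, 3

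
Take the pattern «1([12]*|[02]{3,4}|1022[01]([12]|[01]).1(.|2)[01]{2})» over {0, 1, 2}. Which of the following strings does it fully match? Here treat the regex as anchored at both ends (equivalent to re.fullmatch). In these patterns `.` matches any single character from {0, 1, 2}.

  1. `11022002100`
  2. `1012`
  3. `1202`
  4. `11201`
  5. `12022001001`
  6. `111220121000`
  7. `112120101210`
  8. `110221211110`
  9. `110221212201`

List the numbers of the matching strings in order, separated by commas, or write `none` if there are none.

1 → no match
2 → no match
3 → match
4 → no match
5 → no match
6 → no match
7 → no match
8 → match
9 → no match

3, 8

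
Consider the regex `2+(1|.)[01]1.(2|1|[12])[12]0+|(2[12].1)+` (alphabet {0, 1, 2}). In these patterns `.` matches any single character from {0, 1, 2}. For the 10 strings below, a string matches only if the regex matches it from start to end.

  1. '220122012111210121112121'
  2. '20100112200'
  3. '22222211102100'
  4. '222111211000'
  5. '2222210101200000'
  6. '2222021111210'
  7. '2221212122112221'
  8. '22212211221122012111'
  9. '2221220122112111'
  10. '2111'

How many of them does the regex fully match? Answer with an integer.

8

1 → match
2 → no match
3 → match
4 → match
5 → match
6 → no match
7 → match
8 → match
9 → match
10 → match
Total matched: 8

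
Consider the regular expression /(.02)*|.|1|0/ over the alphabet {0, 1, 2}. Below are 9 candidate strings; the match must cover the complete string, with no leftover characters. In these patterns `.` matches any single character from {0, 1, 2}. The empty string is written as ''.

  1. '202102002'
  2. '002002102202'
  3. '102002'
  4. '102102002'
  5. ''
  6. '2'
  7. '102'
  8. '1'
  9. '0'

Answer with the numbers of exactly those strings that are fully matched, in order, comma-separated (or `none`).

1. '202102002' → match
2. '002002102202' → match
3. '102002' → match
4. '102102002' → match
5. '' → match
6. '2' → match
7. '102' → match
8. '1' → match
9. '0' → match

1, 2, 3, 4, 5, 6, 7, 8, 9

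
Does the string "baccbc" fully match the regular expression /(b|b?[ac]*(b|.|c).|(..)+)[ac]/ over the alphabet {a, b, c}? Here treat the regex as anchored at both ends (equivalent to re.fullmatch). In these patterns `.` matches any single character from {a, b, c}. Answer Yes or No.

Yes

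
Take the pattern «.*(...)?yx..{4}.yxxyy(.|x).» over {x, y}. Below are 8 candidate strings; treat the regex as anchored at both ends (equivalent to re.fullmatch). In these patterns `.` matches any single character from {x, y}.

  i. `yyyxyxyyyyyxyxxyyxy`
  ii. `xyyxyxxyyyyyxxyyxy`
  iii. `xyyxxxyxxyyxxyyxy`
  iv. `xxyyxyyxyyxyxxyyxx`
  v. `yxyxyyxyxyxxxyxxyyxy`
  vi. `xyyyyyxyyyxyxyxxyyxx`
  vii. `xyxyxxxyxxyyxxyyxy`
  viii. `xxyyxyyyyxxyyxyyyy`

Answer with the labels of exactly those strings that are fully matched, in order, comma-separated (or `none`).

i → match
ii → no match
iii → match
iv → match
v → match
vi → match
vii → match
viii → no match

i, iii, iv, v, vi, vii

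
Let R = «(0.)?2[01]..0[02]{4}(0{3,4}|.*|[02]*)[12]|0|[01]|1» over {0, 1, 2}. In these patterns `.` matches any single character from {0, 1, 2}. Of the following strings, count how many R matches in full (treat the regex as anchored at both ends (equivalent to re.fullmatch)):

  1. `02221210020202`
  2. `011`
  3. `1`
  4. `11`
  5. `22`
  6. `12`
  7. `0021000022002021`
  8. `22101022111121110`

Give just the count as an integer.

2

1 → no match
2 → no match
3 → match
4 → no match
5 → no match
6 → no match
7 → match
8 → no match
Total matched: 2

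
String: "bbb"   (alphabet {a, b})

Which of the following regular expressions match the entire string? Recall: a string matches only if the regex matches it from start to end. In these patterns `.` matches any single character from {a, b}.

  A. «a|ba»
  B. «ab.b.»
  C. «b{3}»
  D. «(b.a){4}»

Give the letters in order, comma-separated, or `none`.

A → no match
B → no match — must start with "ab"
C → match
D → no match — must end with "a"

C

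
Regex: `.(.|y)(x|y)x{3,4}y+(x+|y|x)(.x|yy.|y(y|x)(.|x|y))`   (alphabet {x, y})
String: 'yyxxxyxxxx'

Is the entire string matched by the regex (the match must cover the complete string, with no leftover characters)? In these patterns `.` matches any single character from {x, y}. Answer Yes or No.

No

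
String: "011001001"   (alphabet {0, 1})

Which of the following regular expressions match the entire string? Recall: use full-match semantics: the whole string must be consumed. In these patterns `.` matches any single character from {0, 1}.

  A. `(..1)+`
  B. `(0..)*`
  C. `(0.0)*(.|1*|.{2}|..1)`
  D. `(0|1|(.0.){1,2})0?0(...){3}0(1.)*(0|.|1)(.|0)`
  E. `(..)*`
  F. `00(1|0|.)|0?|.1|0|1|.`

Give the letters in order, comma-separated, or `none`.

A → match
B → match
C → no match
D → no match
E → no match
F → no match

A, B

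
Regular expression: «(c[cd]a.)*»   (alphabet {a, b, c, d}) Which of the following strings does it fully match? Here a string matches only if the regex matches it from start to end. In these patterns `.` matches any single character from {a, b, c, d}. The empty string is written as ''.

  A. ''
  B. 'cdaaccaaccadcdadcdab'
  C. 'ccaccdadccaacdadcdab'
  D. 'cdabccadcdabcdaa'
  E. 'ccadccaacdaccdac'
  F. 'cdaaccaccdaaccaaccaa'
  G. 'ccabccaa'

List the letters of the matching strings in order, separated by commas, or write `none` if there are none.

A, B, C, D, E, F, G

A. '' → match
B → match
C → match
D → match
E → match
F → match
G. 'ccabccaa' → match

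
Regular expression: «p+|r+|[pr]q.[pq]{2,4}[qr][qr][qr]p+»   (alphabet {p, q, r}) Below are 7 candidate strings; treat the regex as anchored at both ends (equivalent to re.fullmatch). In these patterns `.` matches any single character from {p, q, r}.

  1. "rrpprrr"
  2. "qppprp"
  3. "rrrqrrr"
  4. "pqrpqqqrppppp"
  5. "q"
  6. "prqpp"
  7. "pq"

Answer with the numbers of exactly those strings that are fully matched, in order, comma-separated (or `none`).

4

1 → no match
2 → no match
3 → no match
4 → match
5 → no match
6 → no match
7 → no match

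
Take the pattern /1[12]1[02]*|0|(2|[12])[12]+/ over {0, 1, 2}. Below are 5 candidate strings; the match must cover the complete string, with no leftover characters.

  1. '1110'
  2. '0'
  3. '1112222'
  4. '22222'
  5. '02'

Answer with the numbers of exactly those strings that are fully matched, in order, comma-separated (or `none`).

1, 2, 3, 4

1 → match
2 → match
3 → match
4 → match
5 → no match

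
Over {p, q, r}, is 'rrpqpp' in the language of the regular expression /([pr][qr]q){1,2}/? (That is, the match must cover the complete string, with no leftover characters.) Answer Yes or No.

No

Every match must end with 'q', but 'rrpqpp' does not.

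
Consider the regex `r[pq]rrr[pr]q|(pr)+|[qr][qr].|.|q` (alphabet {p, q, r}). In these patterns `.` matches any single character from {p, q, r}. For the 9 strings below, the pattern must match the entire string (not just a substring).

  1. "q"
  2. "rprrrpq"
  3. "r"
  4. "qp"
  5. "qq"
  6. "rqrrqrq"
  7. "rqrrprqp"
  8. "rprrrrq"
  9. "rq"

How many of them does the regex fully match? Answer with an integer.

1. "q" → match
2. "rprrrpq" → match
3. "r" → match
4. "qp" → no match
5. "qq" → no match
6. "rqrrqrq" → no match
7. "rqrrprqp" → no match
8. "rprrrrq" → match
9. "rq" → no match
Total matched: 4

4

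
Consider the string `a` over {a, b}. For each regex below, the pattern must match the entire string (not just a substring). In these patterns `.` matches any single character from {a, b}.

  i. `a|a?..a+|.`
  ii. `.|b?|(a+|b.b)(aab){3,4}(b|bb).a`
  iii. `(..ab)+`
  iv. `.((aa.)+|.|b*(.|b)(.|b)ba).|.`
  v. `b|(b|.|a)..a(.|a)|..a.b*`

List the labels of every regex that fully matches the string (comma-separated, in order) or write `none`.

i → match
ii → match
iii → no match — must end with `ab`
iv → match
v → no match

i, ii, iv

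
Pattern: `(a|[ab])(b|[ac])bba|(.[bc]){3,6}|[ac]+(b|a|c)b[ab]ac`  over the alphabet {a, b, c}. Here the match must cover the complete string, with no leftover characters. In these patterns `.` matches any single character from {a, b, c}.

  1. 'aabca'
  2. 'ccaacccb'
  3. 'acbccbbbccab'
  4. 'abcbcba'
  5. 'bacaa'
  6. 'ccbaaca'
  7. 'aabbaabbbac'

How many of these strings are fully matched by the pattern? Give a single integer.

1 → no match
2 → no match
3 → match
4 → no match
5 → no match
6 → no match
7 → no match
Total matched: 1

1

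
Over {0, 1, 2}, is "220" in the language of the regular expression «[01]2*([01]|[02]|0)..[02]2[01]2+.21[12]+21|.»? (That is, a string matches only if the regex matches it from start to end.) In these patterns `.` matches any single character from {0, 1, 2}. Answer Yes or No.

No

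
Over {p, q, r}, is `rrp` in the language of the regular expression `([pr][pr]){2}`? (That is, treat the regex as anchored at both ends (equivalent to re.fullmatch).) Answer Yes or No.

No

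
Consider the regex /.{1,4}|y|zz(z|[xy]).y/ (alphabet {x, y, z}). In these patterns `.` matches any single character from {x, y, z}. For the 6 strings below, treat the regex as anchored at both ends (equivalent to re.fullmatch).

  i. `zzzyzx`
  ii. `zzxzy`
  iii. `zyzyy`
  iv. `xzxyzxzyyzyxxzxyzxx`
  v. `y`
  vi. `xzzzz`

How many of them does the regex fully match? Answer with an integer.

i → no match
ii → match
iii → no match
iv → no match
v → match
vi → no match
Total matched: 2

2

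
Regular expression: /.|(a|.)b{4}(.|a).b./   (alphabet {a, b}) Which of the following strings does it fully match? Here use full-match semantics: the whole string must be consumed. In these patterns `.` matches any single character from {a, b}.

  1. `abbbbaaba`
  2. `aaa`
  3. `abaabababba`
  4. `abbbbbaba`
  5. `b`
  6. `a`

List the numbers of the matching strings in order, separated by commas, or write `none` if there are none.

1, 4, 5, 6

1 → match
2 → no match
3 → no match
4 → match
5 → match
6 → match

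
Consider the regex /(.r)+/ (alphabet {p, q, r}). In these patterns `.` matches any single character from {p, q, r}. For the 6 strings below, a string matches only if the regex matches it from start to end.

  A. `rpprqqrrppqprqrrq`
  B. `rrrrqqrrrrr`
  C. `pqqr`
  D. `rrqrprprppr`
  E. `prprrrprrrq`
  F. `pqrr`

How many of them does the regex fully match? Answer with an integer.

A → no match — must end with `r`
B. `rrrrqqrrrrr` → no match
C. `pqqr` → no match
D. `rrqrprprppr` → no match
E. `prprrrprrrq` → no match — must end with `r`
F. `pqrr` → no match
Total matched: 0

0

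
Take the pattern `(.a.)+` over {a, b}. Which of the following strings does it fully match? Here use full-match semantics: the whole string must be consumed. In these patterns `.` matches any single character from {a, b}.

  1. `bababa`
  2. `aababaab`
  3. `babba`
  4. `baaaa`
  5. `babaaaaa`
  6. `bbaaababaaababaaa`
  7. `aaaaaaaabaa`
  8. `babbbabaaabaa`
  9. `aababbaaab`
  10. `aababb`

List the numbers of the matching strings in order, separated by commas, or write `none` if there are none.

1 → no match
2 → no match
3 → no match
4 → no match
5 → no match
6 → no match
7 → no match
8 → no match
9 → no match
10 → no match

none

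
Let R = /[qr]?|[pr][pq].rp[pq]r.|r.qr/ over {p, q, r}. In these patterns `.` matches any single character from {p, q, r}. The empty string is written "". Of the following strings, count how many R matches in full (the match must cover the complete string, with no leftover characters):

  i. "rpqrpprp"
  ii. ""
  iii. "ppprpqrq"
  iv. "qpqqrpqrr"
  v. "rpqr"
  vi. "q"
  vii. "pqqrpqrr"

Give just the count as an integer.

i → match
ii → match
iii → match
iv → no match
v → match
vi → match
vii → match
Total matched: 6

6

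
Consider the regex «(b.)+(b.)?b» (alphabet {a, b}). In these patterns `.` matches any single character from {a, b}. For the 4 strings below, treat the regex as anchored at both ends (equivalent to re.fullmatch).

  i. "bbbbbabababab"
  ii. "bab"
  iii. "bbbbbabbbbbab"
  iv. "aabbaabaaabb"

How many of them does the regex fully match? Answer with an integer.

3

i → match
ii → match
iii → match
iv → no match — must start with "b"
Total matched: 3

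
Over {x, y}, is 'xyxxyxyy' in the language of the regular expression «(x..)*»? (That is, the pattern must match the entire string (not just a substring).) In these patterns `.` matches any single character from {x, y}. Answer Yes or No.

No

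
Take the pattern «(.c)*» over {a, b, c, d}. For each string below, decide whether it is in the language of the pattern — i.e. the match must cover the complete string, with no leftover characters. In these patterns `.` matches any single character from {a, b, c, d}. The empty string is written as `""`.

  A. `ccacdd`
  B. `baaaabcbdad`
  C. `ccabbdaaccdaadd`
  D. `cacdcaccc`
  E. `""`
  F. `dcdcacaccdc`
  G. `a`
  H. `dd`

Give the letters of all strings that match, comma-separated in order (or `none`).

A → no match
B → no match
C → no match
D → no match
E → match
F → no match
G → no match
H → no match

E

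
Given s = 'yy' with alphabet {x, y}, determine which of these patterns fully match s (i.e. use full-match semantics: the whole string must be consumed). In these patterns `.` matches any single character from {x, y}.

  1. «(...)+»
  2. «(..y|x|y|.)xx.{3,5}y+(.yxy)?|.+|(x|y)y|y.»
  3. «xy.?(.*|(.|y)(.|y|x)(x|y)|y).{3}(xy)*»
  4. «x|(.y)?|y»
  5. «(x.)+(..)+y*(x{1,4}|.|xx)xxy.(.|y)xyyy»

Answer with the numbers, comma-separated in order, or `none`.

1 → no match
2 → match
3 → no match — must start with 'xy'
4 → match
5 → no match — must start with 'x'

2, 4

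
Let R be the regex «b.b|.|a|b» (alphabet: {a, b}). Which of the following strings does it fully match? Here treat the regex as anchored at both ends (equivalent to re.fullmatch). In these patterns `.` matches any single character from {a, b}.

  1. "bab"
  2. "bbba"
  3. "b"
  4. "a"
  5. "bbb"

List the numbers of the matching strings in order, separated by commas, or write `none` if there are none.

1, 3, 4, 5

1. "bab" → match
2. "bbba" → no match
3. "b" → match
4. "a" → match
5. "bbb" → match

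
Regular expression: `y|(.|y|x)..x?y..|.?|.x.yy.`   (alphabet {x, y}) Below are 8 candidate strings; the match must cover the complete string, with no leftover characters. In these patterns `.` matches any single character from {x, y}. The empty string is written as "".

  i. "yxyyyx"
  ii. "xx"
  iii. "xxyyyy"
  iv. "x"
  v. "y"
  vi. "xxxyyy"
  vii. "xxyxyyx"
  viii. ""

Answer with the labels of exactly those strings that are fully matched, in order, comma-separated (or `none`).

i. "yxyyyx" → match
ii. "xx" → no match
iii. "xxyyyy" → match
iv. "x" → match
v. "y" → match
vi. "xxxyyy" → match
vii. "xxyxyyx" → match
viii. "" → match

i, iii, iv, v, vi, vii, viii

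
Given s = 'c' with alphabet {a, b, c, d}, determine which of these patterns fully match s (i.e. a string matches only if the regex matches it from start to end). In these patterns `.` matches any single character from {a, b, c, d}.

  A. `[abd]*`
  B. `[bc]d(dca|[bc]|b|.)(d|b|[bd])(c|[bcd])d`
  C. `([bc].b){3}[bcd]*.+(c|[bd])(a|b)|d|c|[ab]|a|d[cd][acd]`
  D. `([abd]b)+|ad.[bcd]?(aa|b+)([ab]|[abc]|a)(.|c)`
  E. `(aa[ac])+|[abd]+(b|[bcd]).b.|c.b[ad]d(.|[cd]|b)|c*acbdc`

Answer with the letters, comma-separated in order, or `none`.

C

A → no match
B → no match — must end with 'd'
C → match
D → no match
E → no match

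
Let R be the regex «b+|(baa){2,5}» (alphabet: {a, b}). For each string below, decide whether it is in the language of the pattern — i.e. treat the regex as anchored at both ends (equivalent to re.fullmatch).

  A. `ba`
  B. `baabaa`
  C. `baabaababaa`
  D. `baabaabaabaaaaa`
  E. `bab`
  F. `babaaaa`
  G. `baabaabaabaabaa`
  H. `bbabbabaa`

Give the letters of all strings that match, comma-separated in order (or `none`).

B, G

A → no match
B → match
C → no match
D → no match
E → no match
F → no match
G → match
H → no match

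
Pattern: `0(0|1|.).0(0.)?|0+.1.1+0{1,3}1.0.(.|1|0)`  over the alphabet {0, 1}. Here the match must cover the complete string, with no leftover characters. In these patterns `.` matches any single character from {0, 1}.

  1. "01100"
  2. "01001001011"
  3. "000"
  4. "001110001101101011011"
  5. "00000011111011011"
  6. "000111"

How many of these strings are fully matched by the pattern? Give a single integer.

1

1 → no match
2 → no match
3 → no match
4 → no match
5 → match
6 → no match
Total matched: 1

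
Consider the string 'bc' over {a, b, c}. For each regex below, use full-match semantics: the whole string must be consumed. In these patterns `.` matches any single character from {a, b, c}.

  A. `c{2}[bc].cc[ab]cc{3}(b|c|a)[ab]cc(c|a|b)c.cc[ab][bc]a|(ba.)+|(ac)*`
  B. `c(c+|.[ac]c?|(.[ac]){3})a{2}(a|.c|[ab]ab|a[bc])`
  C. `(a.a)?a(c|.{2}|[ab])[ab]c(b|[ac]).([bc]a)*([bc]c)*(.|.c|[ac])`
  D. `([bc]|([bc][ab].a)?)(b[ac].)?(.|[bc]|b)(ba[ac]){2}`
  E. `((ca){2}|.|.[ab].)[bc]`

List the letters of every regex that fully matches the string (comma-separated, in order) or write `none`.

A → no match
B → no match — must start with 'c'
C → no match
D → no match
E → match

E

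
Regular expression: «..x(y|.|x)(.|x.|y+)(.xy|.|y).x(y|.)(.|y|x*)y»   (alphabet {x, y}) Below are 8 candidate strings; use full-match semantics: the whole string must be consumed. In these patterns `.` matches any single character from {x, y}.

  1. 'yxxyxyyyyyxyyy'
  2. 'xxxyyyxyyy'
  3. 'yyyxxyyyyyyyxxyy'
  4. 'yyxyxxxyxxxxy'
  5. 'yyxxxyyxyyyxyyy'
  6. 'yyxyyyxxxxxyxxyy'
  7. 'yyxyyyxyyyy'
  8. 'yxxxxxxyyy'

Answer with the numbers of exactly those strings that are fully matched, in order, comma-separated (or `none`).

4

1 → no match
2. 'xxxyyyxyyy' → no match
3 → no match
4 → match
5 → no match
6 → no match
7. 'yyxyyyxyyyy' → no match
8. 'yxxxxxxyyy' → no match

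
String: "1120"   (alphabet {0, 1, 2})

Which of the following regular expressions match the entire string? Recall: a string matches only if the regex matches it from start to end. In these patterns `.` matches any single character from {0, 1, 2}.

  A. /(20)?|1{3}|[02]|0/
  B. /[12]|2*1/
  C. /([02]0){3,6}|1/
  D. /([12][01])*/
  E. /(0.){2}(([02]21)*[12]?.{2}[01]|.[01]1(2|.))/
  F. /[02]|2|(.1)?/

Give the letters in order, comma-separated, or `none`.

A → no match
B → no match
C → no match
D → match
E → no match — must start with "0"
F → no match

D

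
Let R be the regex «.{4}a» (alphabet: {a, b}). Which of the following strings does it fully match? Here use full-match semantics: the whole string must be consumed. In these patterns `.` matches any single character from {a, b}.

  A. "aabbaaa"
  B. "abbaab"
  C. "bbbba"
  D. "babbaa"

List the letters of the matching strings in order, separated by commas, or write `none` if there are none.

C

A → no match
B → no match — must end with "a"
C → match
D → no match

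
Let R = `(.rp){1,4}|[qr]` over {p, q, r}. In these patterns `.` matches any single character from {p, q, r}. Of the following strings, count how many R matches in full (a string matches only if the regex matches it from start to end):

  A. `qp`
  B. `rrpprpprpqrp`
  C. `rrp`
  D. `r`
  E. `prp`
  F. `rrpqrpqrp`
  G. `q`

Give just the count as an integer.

6

A → no match
B → match
C → match
D → match
E → match
F → match
G → match
Total matched: 6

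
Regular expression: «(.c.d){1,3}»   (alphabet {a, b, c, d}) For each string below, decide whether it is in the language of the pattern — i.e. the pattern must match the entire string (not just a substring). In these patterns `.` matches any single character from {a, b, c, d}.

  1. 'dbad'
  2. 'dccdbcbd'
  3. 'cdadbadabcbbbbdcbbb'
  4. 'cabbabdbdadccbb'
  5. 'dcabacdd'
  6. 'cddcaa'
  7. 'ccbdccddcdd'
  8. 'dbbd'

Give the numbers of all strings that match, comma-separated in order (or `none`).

1. 'dbad' → no match
2. 'dccdbcbd' → match
3 → no match — must end with 'd'
4 → no match — must end with 'd'
5. 'dcabacdd' → no match
6. 'cddcaa' → no match — must end with 'd'
7. 'ccbdccddcdd' → no match
8. 'dbbd' → no match

2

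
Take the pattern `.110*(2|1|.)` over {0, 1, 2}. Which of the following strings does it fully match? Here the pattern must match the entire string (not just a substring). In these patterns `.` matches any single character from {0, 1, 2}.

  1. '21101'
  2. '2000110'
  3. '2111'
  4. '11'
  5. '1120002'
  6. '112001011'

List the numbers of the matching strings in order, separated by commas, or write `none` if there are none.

1 → match
2 → no match
3 → match
4 → no match
5 → no match
6 → no match

1, 3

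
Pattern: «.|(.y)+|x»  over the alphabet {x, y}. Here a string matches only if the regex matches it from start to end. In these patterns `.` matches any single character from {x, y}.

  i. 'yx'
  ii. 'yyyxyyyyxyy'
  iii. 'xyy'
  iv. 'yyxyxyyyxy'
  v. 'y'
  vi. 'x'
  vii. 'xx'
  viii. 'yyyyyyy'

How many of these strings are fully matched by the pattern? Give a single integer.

3

i. 'yx' → no match
ii. 'yyyxyyyyxyy' → no match
iii. 'xyy' → no match
iv. 'yyxyxyyyxy' → match
v. 'y' → match
vi. 'x' → match
vii. 'xx' → no match
viii. 'yyyyyyy' → no match
Total matched: 3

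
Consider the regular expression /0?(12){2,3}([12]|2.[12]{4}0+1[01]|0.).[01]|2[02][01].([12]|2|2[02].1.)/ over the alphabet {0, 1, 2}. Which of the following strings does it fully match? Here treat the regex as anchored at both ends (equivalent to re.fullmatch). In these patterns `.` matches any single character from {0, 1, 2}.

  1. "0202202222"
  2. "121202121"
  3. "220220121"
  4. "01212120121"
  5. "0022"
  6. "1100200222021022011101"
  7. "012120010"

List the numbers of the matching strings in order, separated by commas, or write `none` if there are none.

1 → no match
2 → no match
3 → no match
4 → match
5 → no match
6 → no match
7 → match

4, 7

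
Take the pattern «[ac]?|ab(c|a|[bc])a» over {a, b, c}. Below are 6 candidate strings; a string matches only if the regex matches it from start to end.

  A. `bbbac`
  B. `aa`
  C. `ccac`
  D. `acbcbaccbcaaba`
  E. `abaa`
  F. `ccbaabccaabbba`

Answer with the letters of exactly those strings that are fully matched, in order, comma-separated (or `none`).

A → no match
B → no match
C → no match
D → no match
E → match
F → no match

E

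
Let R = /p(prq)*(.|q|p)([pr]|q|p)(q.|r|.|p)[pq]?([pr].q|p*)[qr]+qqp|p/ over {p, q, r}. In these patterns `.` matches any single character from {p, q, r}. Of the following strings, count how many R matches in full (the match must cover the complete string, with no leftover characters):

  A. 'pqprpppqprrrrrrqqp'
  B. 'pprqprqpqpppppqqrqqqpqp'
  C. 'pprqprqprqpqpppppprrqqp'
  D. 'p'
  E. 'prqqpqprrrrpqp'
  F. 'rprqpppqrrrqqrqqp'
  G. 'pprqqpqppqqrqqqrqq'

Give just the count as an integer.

2

A → no match
B → no match
C → match
D → match
E → no match
F → no match — must start with 'p'
G → no match
Total matched: 2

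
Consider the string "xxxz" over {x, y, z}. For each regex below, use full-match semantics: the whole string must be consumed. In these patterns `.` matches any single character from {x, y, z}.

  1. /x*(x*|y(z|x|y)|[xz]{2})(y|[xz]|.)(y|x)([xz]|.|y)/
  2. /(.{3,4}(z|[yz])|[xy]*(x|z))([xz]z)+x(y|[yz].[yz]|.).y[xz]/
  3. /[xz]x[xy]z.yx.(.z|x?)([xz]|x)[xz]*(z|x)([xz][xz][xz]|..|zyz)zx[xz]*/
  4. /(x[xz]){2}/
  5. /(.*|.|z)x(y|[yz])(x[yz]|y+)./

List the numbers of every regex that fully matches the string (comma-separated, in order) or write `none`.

1, 4

1 → match
2 → no match
3 → no match
4 → match
5 → no match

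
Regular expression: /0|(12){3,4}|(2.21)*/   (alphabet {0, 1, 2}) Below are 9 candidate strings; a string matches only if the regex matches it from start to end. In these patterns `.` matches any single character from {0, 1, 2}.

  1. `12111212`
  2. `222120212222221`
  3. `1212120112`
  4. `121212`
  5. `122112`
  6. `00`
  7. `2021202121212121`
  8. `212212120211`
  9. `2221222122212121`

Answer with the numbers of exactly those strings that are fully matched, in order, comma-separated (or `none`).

1. `12111212` → no match
2 → no match
3. `1212120112` → no match
4. `121212` → match
5. `122112` → no match
6. `00` → no match
7 → match
8. `212212120211` → no match
9 → match

4, 7, 9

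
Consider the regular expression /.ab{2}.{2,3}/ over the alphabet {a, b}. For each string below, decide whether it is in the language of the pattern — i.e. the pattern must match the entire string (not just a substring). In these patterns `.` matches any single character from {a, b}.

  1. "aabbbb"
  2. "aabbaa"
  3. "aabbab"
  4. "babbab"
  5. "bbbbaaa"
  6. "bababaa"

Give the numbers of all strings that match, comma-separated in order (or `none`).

1 → match
2 → match
3 → match
4 → match
5 → no match
6 → no match

1, 2, 3, 4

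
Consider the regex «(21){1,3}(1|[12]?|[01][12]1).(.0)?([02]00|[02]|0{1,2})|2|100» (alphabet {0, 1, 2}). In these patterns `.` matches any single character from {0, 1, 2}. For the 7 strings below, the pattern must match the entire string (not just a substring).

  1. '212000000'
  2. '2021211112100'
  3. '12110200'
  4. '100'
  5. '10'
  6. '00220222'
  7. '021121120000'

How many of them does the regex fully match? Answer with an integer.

1. '212000000' → match
2 → no match
3. '12110200' → no match
4. '100' → match
5. '10' → no match
6. '00220222' → no match
7. '021121120000' → no match
Total matched: 2

2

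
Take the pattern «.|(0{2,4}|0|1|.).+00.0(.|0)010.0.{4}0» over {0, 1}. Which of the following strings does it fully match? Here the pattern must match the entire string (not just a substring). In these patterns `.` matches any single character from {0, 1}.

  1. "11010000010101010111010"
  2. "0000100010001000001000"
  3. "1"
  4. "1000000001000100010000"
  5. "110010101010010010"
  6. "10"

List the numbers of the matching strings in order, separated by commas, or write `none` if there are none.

3, 4

1 → no match
2 → no match
3 → match
4 → match
5 → no match
6 → no match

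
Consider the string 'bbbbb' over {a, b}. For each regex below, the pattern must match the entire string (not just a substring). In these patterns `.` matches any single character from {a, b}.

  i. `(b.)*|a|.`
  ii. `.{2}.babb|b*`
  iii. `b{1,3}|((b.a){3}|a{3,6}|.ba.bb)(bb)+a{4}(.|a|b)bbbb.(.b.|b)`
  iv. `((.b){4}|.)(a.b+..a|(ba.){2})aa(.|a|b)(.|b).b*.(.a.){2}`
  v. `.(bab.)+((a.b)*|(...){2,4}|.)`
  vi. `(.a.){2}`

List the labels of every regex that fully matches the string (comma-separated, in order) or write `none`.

ii

i → no match
ii → match
iii → no match
iv → no match
v → no match
vi → no match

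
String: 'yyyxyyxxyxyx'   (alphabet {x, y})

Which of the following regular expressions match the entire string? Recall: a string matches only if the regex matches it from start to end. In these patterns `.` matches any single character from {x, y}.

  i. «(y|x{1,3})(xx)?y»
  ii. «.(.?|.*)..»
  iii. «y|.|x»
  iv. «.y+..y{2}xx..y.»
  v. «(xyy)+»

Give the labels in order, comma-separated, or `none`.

ii, iv

i → no match — must end with 'y'
ii → match
iii → no match
iv → match
v → no match — must start with 'xyy'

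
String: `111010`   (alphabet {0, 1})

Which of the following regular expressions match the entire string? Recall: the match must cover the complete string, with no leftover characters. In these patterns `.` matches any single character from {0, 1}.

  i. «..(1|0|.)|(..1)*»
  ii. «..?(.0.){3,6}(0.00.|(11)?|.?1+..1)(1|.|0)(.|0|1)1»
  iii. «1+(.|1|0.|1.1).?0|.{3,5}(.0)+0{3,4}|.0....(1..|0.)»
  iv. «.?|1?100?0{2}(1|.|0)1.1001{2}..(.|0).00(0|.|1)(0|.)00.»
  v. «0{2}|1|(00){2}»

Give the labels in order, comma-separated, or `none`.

i → no match
ii → no match — must end with `1`
iii → match
iv → no match
v → no match

iii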